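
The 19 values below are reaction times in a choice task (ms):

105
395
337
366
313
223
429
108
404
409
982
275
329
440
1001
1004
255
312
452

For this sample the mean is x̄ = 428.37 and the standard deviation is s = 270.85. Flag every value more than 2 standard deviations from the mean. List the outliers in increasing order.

Cutoffs at x̄ ± 2s: 428.37 ± 2·270.85 = [-113.33, 970.07].
982: z = 2.04, |z| > 2 → outlier.
1001: z = 2.11, |z| > 2 → outlier.
1004: z = 2.13, |z| > 2 → outlier.
Every other value lies within [-113.33, 970.07].

982, 1001, 1004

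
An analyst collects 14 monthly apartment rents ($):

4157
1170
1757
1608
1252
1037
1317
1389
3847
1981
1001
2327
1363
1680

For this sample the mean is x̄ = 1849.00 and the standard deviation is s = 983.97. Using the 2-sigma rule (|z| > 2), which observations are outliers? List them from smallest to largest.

Cutoffs at x̄ ± 2s: 1849.00 ± 2·983.97 = [-118.94, 3816.94].
3847: z = 2.03, |z| > 2 → outlier.
4157: z = 2.35, |z| > 2 → outlier.
Every other value lies within [-118.94, 3816.94].

3847, 4157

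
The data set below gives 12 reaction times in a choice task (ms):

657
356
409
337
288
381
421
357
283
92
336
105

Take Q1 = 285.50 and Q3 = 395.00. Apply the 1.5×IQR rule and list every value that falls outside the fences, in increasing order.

92, 105, 657

IQR = Q3 − Q1 = 395.00 − 285.50 = 109.50.
Lower fence = Q1 − 1.5·IQR = 285.50 − 164.25 = 121.25.
Upper fence = Q3 + 1.5·IQR = 395.00 + 164.25 = 559.25.
92 < 121.25 → outlier.
105 < 121.25 → outlier.
657 > 559.25 → outlier.
All remaining values lie within [121.25, 559.25].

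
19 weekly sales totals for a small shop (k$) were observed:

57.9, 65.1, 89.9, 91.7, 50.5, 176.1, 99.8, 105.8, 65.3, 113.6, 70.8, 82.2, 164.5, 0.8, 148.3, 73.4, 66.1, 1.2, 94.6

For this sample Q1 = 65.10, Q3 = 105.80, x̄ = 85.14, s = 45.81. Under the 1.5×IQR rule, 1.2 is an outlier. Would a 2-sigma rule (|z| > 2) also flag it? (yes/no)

z = (1.2 − 85.14) / 45.81 = -1.83.
|z| = 1.83 ≤ 2.

no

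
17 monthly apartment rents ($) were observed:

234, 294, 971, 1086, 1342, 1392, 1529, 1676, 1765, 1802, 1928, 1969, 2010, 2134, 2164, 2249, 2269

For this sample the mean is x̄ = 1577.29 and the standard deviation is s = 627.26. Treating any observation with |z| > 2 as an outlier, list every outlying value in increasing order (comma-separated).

234, 294

Cutoffs at x̄ ± 2s: 1577.29 ± 2·627.26 = [322.77, 2831.81].
234: z = -2.14, |z| > 2 → outlier.
294: z = -2.05, |z| > 2 → outlier.
Every other value lies within [322.77, 2831.81].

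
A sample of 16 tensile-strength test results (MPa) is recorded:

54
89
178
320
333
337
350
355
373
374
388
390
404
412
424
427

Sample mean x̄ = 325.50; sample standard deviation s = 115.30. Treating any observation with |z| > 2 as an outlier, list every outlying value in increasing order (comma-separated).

Cutoffs at x̄ ± 2s: 325.50 ± 2·115.30 = [94.90, 556.10].
54: z = -2.35, |z| > 2 → outlier.
89: z = -2.05, |z| > 2 → outlier.
Every other value lies within [94.90, 556.10].

54, 89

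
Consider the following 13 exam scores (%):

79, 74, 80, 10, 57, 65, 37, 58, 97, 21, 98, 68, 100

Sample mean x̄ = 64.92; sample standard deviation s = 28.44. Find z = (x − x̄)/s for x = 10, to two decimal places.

z = (10 − 64.92) / 28.44 = -1.93.

-1.93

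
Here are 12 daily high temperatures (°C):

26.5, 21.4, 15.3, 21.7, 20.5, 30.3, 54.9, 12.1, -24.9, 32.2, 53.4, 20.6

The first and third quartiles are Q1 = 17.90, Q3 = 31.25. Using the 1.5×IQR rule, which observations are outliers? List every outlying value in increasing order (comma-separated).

IQR = Q3 − Q1 = 31.25 − 17.90 = 13.35.
Lower fence = Q1 − 1.5·IQR = 17.90 − 20.025 = -2.125.
Upper fence = Q3 + 1.5·IQR = 31.25 + 20.025 = 51.275.
-24.9 < -2.125 → outlier.
53.4 > 51.275 → outlier.
54.9 > 51.275 → outlier.
All remaining values lie within [-2.125, 51.275].

-24.9, 53.4, 54.9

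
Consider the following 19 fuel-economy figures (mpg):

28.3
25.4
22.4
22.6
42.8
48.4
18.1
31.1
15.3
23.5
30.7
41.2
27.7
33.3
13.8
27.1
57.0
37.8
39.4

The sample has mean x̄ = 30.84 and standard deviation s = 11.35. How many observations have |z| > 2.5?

Cutoffs: x̄ ± 2.5s = [2.465, 59.215].
Every value lies within the cutoffs.

0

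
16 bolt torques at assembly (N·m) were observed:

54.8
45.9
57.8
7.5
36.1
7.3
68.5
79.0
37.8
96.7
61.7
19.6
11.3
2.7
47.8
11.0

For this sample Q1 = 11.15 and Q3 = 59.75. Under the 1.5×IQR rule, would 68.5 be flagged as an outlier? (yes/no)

IQR = Q3 − Q1 = 59.75 − 11.15 = 48.60.
Lower fence = Q1 − 1.5·IQR = 11.15 − 72.90 = -61.75.
Upper fence = Q3 + 1.5·IQR = 59.75 + 72.90 = 132.65.
68.5 lies within [-61.75, 132.65].

no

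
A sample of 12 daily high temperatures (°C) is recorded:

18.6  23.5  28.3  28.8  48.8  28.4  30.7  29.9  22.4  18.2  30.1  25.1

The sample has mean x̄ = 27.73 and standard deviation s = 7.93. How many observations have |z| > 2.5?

1

Cutoffs: x̄ ± 2.5s = [7.905, 47.555].
Outside the cutoffs: 48.8.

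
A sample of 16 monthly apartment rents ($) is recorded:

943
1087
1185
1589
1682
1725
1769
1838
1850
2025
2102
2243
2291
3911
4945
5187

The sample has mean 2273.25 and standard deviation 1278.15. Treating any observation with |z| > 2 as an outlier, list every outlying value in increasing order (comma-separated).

4945, 5187

Cutoffs at x̄ ± 2s: 2273.25 ± 2·1278.15 = [-283.05, 4829.55].
4945: z = 2.09, |z| > 2 → outlier.
5187: z = 2.28, |z| > 2 → outlier.
Every other value lies within [-283.05, 4829.55].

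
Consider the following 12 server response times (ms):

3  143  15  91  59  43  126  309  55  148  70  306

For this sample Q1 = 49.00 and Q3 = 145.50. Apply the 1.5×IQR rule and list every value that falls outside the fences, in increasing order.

IQR = Q3 − Q1 = 145.50 − 49.00 = 96.50.
Lower fence = Q1 − 1.5·IQR = 49.00 − 144.75 = -95.75.
Upper fence = Q3 + 1.5·IQR = 145.50 + 144.75 = 290.25.
306 > 290.25 → outlier.
309 > 290.25 → outlier.
All remaining values lie within [-95.75, 290.25].

306, 309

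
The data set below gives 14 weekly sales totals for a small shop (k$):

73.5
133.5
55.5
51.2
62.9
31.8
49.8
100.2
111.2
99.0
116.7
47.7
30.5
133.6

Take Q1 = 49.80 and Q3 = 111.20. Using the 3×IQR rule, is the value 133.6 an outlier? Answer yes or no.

no

IQR = Q3 − Q1 = 111.20 − 49.80 = 61.40.
Lower fence = Q1 − 3·IQR = 49.80 − 184.20 = -134.40.
Upper fence = Q3 + 3·IQR = 111.20 + 184.20 = 295.40.
133.6 lies within [-134.40, 295.40].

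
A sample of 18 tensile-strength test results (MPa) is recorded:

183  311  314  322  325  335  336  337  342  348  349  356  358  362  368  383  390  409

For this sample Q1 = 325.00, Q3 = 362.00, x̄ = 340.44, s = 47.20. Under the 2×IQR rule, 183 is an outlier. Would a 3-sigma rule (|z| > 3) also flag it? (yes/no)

yes

z = (183 − 340.44) / 47.20 = -3.34.
|z| = 3.34 > 3.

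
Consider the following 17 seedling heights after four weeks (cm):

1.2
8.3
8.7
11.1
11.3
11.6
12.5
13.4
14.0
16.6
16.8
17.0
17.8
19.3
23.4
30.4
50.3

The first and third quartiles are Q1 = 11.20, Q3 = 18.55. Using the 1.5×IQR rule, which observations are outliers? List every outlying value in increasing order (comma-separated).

30.4, 50.3

IQR = Q3 − Q1 = 18.55 − 11.20 = 7.35.
Lower fence = Q1 − 1.5·IQR = 11.20 − 11.025 = 0.175.
Upper fence = Q3 + 1.5·IQR = 18.55 + 11.025 = 29.575.
30.4 > 29.575 → outlier.
50.3 > 29.575 → outlier.
All remaining values lie within [0.175, 29.575].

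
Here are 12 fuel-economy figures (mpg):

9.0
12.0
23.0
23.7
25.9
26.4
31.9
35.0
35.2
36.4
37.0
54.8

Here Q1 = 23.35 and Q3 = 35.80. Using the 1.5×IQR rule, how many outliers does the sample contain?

IQR = 12.45; fences at 23.35 − 18.675 = 4.675 and 35.80 + 18.675 = 54.475.
Outside the cutoffs: 54.8.

1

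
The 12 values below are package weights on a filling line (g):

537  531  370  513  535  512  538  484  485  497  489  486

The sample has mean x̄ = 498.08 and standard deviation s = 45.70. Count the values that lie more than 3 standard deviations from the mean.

0

Cutoffs: x̄ ± 3s = [360.98, 635.18].
Every value lies within the cutoffs.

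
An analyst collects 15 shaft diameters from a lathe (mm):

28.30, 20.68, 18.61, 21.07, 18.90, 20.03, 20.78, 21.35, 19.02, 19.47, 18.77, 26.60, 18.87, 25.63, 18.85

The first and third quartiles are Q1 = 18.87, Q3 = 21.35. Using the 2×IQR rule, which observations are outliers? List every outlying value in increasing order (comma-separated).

26.60, 28.30

IQR = Q3 − Q1 = 21.35 − 18.87 = 2.48.
Lower fence = Q1 − 2·IQR = 18.87 − 4.96 = 13.91.
Upper fence = Q3 + 2·IQR = 21.35 + 4.96 = 26.31.
26.60 > 26.31 → outlier.
28.30 > 26.31 → outlier.
All remaining values lie within [13.91, 26.31].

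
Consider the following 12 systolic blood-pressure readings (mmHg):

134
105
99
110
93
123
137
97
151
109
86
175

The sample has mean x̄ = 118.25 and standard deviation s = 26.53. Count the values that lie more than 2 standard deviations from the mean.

1

Cutoffs: x̄ ± 2s = [65.19, 171.31].
Outside the cutoffs: 175.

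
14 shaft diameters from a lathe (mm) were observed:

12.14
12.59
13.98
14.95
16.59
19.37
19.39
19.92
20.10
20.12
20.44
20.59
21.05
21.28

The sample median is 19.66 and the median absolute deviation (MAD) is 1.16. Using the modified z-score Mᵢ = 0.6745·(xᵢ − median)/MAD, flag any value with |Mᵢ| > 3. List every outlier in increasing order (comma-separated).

|Mᵢ| > 3 ⇔ |xᵢ − 19.66| > 3·1.16/0.6745 = 5.16.
So outliers lie outside [14.50, 24.82].
12.14: M = -4.37 → outlier.
12.59: M = -4.11 → outlier.
13.98: M = -3.30 → outlier.

12.14, 12.59, 13.98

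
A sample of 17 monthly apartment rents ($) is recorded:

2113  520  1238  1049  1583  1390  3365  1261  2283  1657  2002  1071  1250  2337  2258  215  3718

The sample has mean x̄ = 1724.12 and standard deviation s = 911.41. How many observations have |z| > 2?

1

Cutoffs: x̄ ± 2s = [-98.70, 3546.94].
Outside the cutoffs: 3718.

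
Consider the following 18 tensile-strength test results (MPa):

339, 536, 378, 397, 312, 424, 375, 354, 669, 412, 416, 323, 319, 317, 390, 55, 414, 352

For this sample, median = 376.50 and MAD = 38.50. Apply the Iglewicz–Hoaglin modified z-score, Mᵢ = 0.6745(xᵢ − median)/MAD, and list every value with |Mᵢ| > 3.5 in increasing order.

55, 669

|Mᵢ| > 3.5 ⇔ |xᵢ − 376.50| > 3.5·38.50/0.6745 = 199.78.
So outliers lie outside [176.72, 576.28].
55: M = -5.63 → outlier.
669: M = 5.12 → outlier.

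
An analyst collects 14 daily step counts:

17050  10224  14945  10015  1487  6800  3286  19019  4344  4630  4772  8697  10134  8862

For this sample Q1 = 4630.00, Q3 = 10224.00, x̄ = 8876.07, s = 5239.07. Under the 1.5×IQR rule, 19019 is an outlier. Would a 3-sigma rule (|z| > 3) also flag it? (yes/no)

z = (19019 − 8876.07) / 5239.07 = 1.94.
|z| = 1.94 ≤ 3.

no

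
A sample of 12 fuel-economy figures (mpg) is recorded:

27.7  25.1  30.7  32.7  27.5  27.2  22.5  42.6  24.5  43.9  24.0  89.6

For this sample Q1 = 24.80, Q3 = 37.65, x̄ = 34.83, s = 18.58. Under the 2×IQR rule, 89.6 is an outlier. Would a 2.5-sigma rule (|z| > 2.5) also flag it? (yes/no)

yes

z = (89.6 − 34.83) / 18.58 = 2.95.
|z| = 2.95 > 2.5.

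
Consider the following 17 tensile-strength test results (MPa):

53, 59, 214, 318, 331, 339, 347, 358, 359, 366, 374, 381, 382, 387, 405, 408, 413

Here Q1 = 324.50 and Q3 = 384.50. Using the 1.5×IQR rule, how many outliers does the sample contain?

IQR = 60.00; fences at 324.50 − 90.00 = 234.50 and 384.50 + 90.00 = 474.50.
Outside the cutoffs: 53, 59, 214.

3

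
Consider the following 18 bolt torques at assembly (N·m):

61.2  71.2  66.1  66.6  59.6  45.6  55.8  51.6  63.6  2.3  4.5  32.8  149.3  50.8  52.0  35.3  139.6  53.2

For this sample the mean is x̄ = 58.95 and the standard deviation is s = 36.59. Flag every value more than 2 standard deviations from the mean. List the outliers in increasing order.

Cutoffs at x̄ ± 2s: 58.95 ± 2·36.59 = [-14.23, 132.13].
139.6: z = 2.20, |z| > 2 → outlier.
149.3: z = 2.47, |z| > 2 → outlier.
Every other value lies within [-14.23, 132.13].

139.6, 149.3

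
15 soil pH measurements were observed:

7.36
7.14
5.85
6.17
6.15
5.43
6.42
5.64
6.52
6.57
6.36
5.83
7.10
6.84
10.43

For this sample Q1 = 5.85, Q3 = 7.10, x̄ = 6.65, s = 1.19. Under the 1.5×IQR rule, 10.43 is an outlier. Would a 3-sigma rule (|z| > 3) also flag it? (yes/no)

yes

z = (10.43 − 6.65) / 1.19 = 3.18.
|z| = 3.18 > 3.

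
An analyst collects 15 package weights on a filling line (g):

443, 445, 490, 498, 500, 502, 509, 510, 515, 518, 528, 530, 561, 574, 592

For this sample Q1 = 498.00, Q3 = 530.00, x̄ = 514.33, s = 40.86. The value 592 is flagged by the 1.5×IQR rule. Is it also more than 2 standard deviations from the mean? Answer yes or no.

z = (592 − 514.33) / 40.86 = 1.90.
|z| = 1.90 ≤ 2.

no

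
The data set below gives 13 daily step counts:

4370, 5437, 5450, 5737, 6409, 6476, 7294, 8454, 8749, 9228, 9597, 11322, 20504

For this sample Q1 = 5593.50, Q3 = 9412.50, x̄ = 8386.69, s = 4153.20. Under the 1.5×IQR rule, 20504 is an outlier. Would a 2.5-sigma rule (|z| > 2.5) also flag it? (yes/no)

yes

z = (20504 − 8386.69) / 4153.20 = 2.92.
|z| = 2.92 > 2.5.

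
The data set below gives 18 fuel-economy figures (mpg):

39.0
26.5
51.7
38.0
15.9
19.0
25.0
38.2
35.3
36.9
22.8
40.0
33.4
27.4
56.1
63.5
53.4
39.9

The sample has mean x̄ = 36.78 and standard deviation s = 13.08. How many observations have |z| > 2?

Cutoffs: x̄ ± 2s = [10.62, 62.94].
Outside the cutoffs: 63.5.

1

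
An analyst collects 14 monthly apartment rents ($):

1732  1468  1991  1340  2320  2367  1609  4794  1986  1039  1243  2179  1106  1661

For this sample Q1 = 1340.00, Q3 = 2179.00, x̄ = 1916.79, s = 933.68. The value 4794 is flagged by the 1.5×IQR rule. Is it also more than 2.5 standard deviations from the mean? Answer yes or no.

yes

z = (4794 − 1916.79) / 933.68 = 3.08.
|z| = 3.08 > 2.5.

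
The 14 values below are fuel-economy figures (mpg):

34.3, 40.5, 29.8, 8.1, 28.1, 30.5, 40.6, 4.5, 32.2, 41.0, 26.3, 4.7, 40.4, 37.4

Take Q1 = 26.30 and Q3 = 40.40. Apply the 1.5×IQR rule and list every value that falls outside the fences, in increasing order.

4.5, 4.7

IQR = Q3 − Q1 = 40.40 − 26.30 = 14.10.
Lower fence = Q1 − 1.5·IQR = 26.30 − 21.15 = 5.15.
Upper fence = Q3 + 1.5·IQR = 40.40 + 21.15 = 61.55.
4.5 < 5.15 → outlier.
4.7 < 5.15 → outlier.
All remaining values lie within [5.15, 61.55].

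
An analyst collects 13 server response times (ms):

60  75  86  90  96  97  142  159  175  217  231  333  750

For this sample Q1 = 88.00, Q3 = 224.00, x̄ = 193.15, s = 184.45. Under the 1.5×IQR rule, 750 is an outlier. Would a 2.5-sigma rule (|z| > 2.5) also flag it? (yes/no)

yes

z = (750 − 193.15) / 184.45 = 3.02.
|z| = 3.02 > 2.5.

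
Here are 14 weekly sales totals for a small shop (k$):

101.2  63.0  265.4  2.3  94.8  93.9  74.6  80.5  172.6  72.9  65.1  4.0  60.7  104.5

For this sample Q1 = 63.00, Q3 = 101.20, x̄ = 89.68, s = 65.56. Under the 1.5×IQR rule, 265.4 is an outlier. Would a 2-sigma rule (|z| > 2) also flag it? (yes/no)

yes

z = (265.4 − 89.68) / 65.56 = 2.68.
|z| = 2.68 > 2.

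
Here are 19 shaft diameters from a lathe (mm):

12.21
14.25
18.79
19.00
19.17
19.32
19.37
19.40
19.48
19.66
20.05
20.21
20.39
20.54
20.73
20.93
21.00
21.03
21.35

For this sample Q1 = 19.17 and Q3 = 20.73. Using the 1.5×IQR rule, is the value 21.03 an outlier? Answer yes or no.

IQR = Q3 − Q1 = 20.73 − 19.17 = 1.56.
Lower fence = Q1 − 1.5·IQR = 19.17 − 2.34 = 16.83.
Upper fence = Q3 + 1.5·IQR = 20.73 + 2.34 = 23.07.
21.03 lies within [16.83, 23.07].

no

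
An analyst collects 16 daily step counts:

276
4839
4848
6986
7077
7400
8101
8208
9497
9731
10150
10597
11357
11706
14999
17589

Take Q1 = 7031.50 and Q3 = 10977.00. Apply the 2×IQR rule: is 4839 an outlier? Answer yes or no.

no

IQR = Q3 − Q1 = 10977.00 − 7031.50 = 3945.50.
Lower fence = Q1 − 2·IQR = 7031.50 − 7891.00 = -859.50.
Upper fence = Q3 + 2·IQR = 10977.00 + 7891.00 = 18868.00.
4839 lies within [-859.50, 18868.00].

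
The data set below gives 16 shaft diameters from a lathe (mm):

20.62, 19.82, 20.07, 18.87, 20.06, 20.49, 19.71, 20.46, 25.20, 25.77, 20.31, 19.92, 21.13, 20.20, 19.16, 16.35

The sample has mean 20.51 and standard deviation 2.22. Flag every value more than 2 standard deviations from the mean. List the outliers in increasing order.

25.20, 25.77

Cutoffs at x̄ ± 2s: 20.51 ± 2·2.22 = [16.07, 24.95].
25.20: z = 2.11, |z| > 2 → outlier.
25.77: z = 2.37, |z| > 2 → outlier.
Every other value lies within [16.07, 24.95].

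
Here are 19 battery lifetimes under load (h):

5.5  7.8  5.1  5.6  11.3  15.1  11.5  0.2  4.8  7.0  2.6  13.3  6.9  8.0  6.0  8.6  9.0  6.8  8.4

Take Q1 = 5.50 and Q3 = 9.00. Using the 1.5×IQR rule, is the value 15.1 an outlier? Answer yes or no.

IQR = Q3 − Q1 = 9.00 − 5.50 = 3.50.
Lower fence = Q1 − 1.5·IQR = 5.50 − 5.25 = 0.25.
Upper fence = Q3 + 1.5·IQR = 9.00 + 5.25 = 14.25.
15.1 lies above the upper fence.

yes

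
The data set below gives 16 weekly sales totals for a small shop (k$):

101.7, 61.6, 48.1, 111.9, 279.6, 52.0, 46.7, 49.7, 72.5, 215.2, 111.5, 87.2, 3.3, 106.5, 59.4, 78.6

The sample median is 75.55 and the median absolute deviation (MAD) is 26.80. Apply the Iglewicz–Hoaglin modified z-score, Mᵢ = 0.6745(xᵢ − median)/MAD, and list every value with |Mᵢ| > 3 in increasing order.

|Mᵢ| > 3 ⇔ |xᵢ − 75.55| > 3·26.80/0.6745 = 119.20.
So outliers lie outside [-43.65, 194.75].
215.2: M = 3.51 → outlier.
279.6: M = 5.14 → outlier.

215.2, 279.6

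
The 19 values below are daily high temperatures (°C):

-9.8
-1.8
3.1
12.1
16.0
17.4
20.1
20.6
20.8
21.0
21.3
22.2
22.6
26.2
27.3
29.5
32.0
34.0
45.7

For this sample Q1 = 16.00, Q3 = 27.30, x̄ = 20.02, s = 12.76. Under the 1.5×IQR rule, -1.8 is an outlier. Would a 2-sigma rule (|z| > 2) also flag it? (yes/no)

z = (-1.8 − 20.02) / 12.76 = -1.71.
|z| = 1.71 ≤ 2.

no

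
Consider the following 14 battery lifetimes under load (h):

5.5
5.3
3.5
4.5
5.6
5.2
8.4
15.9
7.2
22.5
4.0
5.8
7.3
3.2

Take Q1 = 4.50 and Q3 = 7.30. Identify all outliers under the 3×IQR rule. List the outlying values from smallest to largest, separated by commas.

IQR = Q3 − Q1 = 7.30 − 4.50 = 2.80.
Lower fence = Q1 − 3·IQR = 4.50 − 8.40 = -3.90.
Upper fence = Q3 + 3·IQR = 7.30 + 8.40 = 15.70.
15.9 > 15.70 → outlier.
22.5 > 15.70 → outlier.
All remaining values lie within [-3.90, 15.70].

15.9, 22.5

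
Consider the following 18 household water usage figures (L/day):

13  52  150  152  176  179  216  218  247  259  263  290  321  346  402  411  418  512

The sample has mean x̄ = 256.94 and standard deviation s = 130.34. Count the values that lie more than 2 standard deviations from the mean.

Cutoffs: x̄ ± 2s = [-3.74, 517.62].
Every value lies within the cutoffs.

0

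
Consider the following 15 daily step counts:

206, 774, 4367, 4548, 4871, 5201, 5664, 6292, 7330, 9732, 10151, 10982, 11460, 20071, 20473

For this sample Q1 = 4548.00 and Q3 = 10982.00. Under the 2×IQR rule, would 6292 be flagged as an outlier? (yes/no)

IQR = Q3 − Q1 = 10982.00 − 4548.00 = 6434.00.
Lower fence = Q1 − 2·IQR = 4548.00 − 12868.00 = -8320.00.
Upper fence = Q3 + 2·IQR = 10982.00 + 12868.00 = 23850.00.
6292 lies within [-8320.00, 23850.00].

no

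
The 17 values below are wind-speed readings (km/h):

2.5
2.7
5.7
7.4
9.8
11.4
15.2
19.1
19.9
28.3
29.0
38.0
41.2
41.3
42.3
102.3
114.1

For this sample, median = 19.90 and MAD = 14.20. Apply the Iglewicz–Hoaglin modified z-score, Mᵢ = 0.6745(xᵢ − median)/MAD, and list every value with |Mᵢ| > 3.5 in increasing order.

|Mᵢ| > 3.5 ⇔ |xᵢ − 19.90| > 3.5·14.20/0.6745 = 73.68.
So outliers lie outside [-53.78, 93.58].
102.3: M = 3.91 → outlier.
114.1: M = 4.47 → outlier.

102.3, 114.1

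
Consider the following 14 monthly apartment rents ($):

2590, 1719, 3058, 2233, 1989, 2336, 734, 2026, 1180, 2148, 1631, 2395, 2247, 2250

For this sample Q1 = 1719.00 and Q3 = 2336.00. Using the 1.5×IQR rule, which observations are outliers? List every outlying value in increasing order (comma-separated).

IQR = Q3 − Q1 = 2336.00 − 1719.00 = 617.00.
Lower fence = Q1 − 1.5·IQR = 1719.00 − 925.50 = 793.50.
Upper fence = Q3 + 1.5·IQR = 2336.00 + 925.50 = 3261.50.
734 < 793.50 → outlier.
All remaining values lie within [793.50, 3261.50].

734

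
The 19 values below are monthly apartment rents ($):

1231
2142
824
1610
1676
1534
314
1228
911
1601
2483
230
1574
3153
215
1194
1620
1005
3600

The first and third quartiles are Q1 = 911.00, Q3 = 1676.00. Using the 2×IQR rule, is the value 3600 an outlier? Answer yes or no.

yes

IQR = Q3 − Q1 = 1676.00 − 911.00 = 765.00.
Lower fence = Q1 − 2·IQR = 911.00 − 1530.00 = -619.00.
Upper fence = Q3 + 2·IQR = 1676.00 + 1530.00 = 3206.00.
3600 lies above the upper fence.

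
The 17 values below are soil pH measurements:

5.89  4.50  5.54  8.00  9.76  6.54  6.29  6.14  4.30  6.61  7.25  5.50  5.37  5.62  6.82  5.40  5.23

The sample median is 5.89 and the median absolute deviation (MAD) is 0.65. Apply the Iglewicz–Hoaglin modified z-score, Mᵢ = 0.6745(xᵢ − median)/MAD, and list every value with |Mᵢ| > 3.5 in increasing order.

|Mᵢ| > 3.5 ⇔ |xᵢ − 5.89| > 3.5·0.65/0.6745 = 3.37.
So outliers lie outside [2.52, 9.26].
9.76: M = 4.02 → outlier.

9.76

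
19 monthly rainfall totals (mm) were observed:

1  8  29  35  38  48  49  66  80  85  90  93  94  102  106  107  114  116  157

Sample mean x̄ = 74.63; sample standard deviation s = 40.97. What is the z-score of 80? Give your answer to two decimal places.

0.13

z = (80 − 74.63) / 40.97 = 0.13.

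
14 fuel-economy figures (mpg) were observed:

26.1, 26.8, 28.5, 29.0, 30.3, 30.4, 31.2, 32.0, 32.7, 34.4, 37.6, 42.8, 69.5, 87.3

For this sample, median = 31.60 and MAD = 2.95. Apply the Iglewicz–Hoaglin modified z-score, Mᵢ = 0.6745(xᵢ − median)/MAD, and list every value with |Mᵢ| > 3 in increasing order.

69.5, 87.3

|Mᵢ| > 3 ⇔ |xᵢ − 31.60| > 3·2.95/0.6745 = 13.12.
So outliers lie outside [18.48, 44.72].
69.5: M = 8.67 → outlier.
87.3: M = 12.74 → outlier.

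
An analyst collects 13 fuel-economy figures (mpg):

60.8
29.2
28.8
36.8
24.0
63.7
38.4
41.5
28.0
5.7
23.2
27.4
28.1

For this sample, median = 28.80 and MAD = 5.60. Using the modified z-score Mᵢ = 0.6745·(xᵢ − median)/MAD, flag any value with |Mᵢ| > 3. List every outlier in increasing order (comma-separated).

|Mᵢ| > 3 ⇔ |xᵢ − 28.80| > 3·5.60/0.6745 = 24.91.
So outliers lie outside [3.89, 53.71].
60.8: M = 3.85 → outlier.
63.7: M = 4.20 → outlier.

60.8, 63.7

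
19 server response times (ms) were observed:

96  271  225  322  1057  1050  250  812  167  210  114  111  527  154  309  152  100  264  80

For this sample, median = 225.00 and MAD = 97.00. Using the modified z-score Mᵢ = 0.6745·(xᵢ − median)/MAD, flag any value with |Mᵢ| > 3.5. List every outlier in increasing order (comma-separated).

|Mᵢ| > 3.5 ⇔ |xᵢ − 225.00| > 3.5·97.00/0.6745 = 503.34.
So outliers lie outside [-278.34, 728.34].
812: M = 4.08 → outlier.
1050: M = 5.74 → outlier.
1057: M = 5.79 → outlier.

812, 1050, 1057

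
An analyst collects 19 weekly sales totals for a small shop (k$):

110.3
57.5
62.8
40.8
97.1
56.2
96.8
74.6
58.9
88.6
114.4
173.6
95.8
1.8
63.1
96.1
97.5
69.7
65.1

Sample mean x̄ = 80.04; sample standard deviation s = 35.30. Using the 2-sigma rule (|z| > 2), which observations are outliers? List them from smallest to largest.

1.8, 173.6

Cutoffs at x̄ ± 2s: 80.04 ± 2·35.30 = [9.44, 150.64].
1.8: z = -2.22, |z| > 2 → outlier.
173.6: z = 2.65, |z| > 2 → outlier.
Every other value lies within [9.44, 150.64].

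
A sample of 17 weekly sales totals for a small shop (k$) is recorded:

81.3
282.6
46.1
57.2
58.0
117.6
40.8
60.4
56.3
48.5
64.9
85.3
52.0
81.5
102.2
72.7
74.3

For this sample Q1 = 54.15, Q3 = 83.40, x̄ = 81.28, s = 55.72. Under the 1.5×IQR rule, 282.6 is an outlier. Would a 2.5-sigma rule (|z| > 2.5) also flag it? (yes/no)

yes

z = (282.6 − 81.28) / 55.72 = 3.61.
|z| = 3.61 > 2.5.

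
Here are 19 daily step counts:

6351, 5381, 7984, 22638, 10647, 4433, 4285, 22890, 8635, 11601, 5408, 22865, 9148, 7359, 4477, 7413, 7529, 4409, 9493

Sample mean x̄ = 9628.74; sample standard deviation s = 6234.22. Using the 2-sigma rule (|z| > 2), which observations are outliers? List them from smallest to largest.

22638, 22865, 22890

Cutoffs at x̄ ± 2s: 9628.74 ± 2·6234.22 = [-2839.70, 22097.18].
22638: z = 2.09, |z| > 2 → outlier.
22865: z = 2.12, |z| > 2 → outlier.
22890: z = 2.13, |z| > 2 → outlier.
Every other value lies within [-2839.70, 22097.18].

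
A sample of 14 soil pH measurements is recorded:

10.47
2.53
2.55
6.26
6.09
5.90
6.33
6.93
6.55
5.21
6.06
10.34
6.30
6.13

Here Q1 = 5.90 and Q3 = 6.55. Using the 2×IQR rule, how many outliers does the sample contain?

IQR = 0.65; fences at 5.90 − 1.30 = 4.60 and 6.55 + 1.30 = 7.85.
Outside the cutoffs: 2.53, 2.55, 10.34, 10.47.

4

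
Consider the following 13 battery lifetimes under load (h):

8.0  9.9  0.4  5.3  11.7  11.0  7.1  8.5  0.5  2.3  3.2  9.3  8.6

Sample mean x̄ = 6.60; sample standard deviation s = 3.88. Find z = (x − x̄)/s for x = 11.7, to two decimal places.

z = (11.7 − 6.60) / 3.88 = 1.31.

1.31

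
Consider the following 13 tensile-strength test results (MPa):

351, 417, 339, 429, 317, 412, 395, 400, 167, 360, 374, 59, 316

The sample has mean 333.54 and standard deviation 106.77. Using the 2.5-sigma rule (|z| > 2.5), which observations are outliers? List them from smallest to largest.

Cutoffs at x̄ ± 2.5s: 333.54 ± 2.5·106.77 = [66.615, 600.465].
59: z = -2.57, |z| > 2.5 → outlier.
Every other value lies within [66.615, 600.465].

59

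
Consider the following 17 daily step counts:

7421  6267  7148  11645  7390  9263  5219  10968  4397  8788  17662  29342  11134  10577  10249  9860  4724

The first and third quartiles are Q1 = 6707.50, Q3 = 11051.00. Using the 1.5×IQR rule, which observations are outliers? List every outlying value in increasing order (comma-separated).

17662, 29342

IQR = Q3 − Q1 = 11051.00 − 6707.50 = 4343.50.
Lower fence = Q1 − 1.5·IQR = 6707.50 − 6515.25 = 192.25.
Upper fence = Q3 + 1.5·IQR = 11051.00 + 6515.25 = 17566.25.
17662 > 17566.25 → outlier.
29342 > 17566.25 → outlier.
All remaining values lie within [192.25, 17566.25].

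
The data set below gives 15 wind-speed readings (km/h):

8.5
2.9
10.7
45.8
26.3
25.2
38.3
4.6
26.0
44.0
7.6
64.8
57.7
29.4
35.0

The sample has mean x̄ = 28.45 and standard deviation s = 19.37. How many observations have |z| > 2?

0

Cutoffs: x̄ ± 2s = [-10.29, 67.19].
Every value lies within the cutoffs.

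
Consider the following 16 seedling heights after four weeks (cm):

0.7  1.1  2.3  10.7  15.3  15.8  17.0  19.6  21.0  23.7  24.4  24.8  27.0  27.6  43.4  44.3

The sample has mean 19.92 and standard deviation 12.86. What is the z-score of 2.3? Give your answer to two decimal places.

z = (2.3 − 19.92) / 12.86 = -1.37.

-1.37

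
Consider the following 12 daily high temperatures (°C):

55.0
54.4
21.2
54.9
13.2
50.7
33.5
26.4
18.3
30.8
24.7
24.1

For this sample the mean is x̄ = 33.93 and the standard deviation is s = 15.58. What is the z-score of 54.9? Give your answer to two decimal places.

z = (54.9 − 33.93) / 15.58 = 1.35.

1.35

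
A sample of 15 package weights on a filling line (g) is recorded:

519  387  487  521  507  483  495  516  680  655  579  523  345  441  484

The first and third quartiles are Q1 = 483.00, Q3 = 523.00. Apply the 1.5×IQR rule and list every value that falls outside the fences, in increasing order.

IQR = Q3 − Q1 = 523.00 − 483.00 = 40.00.
Lower fence = Q1 − 1.5·IQR = 483.00 − 60.00 = 423.00.
Upper fence = Q3 + 1.5·IQR = 523.00 + 60.00 = 583.00.
345 < 423.00 → outlier.
387 < 423.00 → outlier.
655 > 583.00 → outlier.
680 > 583.00 → outlier.
All remaining values lie within [423.00, 583.00].

345, 387, 655, 680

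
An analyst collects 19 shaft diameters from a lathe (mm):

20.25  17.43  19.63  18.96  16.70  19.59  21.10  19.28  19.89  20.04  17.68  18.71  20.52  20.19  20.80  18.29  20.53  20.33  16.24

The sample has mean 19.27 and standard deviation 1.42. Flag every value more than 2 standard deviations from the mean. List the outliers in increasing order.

Cutoffs at x̄ ± 2s: 19.27 ± 2·1.42 = [16.43, 22.11].
16.24: z = -2.13, |z| > 2 → outlier.
Every other value lies within [16.43, 22.11].

16.24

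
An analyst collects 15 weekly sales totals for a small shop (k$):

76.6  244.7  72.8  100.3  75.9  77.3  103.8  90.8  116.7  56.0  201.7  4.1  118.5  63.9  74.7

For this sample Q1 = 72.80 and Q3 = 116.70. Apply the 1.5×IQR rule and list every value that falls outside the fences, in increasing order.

IQR = Q3 − Q1 = 116.70 − 72.80 = 43.90.
Lower fence = Q1 − 1.5·IQR = 72.80 − 65.85 = 6.95.
Upper fence = Q3 + 1.5·IQR = 116.70 + 65.85 = 182.55.
4.1 < 6.95 → outlier.
201.7 > 182.55 → outlier.
244.7 > 182.55 → outlier.
All remaining values lie within [6.95, 182.55].

4.1, 201.7, 244.7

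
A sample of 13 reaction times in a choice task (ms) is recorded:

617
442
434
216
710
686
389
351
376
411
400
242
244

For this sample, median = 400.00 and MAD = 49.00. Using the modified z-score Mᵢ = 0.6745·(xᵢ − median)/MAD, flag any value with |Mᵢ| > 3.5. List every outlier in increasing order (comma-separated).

|Mᵢ| > 3.5 ⇔ |xᵢ − 400.00| > 3.5·49.00/0.6745 = 254.26.
So outliers lie outside [145.74, 654.26].
686: M = 3.94 → outlier.
710: M = 4.27 → outlier.

686, 710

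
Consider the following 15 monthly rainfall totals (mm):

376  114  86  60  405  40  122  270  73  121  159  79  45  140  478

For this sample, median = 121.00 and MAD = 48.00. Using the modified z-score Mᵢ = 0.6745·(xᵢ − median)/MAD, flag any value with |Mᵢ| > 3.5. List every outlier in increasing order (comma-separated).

|Mᵢ| > 3.5 ⇔ |xᵢ − 121.00| > 3.5·48.00/0.6745 = 249.07.
So outliers lie outside [-128.07, 370.07].
376: M = 3.58 → outlier.
405: M = 3.99 → outlier.
478: M = 5.02 → outlier.

376, 405, 478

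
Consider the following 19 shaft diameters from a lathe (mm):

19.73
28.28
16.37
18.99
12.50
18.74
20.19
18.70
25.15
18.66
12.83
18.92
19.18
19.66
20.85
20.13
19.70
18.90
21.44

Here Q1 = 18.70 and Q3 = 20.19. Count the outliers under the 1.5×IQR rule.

5

IQR = 1.49; fences at 18.70 − 2.235 = 16.465 and 20.19 + 2.235 = 22.425.
Outside the cutoffs: 12.50, 12.83, 16.37, 25.15, 28.28.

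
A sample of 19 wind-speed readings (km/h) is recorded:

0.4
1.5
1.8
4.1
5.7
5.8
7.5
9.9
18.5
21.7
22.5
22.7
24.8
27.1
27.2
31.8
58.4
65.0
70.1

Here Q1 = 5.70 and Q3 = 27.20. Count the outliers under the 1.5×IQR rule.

2

IQR = 21.50; fences at 5.70 − 32.25 = -26.55 and 27.20 + 32.25 = 59.45.
Outside the cutoffs: 65.0, 70.1.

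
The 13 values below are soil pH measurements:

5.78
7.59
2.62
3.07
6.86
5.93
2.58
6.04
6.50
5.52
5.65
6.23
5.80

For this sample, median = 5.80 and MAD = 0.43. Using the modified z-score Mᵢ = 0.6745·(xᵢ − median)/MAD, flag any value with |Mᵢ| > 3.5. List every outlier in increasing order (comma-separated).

2.58, 2.62, 3.07

|Mᵢ| > 3.5 ⇔ |xᵢ − 5.80| > 3.5·0.43/0.6745 = 2.23.
So outliers lie outside [3.57, 8.03].
2.58: M = -5.05 → outlier.
2.62: M = -4.99 → outlier.
3.07: M = -4.28 → outlier.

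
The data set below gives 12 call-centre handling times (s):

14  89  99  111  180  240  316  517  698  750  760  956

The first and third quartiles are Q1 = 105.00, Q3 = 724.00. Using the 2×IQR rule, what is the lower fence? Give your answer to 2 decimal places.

IQR = Q3 − Q1 = 724.00 − 105.00 = 619.00.
Lower fence = Q1 − 2·IQR = 105.00 − 1238.00 = -1133.00.
Upper fence = Q3 + 2·IQR = 724.00 + 1238.00 = 1962.00.

-1133.00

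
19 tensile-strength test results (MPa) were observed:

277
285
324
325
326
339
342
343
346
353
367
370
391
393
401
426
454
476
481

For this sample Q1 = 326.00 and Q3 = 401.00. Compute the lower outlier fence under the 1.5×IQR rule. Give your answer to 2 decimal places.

213.50

IQR = Q3 − Q1 = 401.00 − 326.00 = 75.00.
Lower fence = Q1 − 1.5·IQR = 326.00 − 112.50 = 213.50.
Upper fence = Q3 + 1.5·IQR = 401.00 + 112.50 = 513.50.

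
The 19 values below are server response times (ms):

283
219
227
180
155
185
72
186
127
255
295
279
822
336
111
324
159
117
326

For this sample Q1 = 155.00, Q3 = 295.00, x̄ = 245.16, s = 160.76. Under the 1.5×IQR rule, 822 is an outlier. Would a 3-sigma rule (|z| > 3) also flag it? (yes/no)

yes

z = (822 − 245.16) / 160.76 = 3.59.
|z| = 3.59 > 3.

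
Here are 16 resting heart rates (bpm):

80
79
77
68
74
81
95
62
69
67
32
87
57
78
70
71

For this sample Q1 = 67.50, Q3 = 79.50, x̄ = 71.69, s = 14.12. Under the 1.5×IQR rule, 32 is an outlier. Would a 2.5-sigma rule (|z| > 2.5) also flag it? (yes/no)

z = (32 − 71.69) / 14.12 = -2.81.
|z| = 2.81 > 2.5.

yes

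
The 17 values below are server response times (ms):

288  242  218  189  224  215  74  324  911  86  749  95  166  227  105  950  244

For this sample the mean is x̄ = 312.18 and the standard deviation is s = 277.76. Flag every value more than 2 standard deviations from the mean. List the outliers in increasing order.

911, 950

Cutoffs at x̄ ± 2s: 312.18 ± 2·277.76 = [-243.34, 867.70].
911: z = 2.16, |z| > 2 → outlier.
950: z = 2.30, |z| > 2 → outlier.
Every other value lies within [-243.34, 867.70].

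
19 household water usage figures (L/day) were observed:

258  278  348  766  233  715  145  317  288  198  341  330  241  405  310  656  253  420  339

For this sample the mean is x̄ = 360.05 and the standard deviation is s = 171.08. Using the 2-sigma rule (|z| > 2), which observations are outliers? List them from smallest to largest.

715, 766

Cutoffs at x̄ ± 2s: 360.05 ± 2·171.08 = [17.89, 702.21].
715: z = 2.07, |z| > 2 → outlier.
766: z = 2.37, |z| > 2 → outlier.
Every other value lies within [17.89, 702.21].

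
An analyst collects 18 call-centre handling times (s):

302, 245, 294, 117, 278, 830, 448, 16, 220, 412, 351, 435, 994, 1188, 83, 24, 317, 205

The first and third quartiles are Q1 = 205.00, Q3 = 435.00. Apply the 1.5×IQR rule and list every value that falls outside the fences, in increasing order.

830, 994, 1188

IQR = Q3 − Q1 = 435.00 − 205.00 = 230.00.
Lower fence = Q1 − 1.5·IQR = 205.00 − 345.00 = -140.00.
Upper fence = Q3 + 1.5·IQR = 435.00 + 345.00 = 780.00.
830 > 780.00 → outlier.
994 > 780.00 → outlier.
1188 > 780.00 → outlier.
All remaining values lie within [-140.00, 780.00].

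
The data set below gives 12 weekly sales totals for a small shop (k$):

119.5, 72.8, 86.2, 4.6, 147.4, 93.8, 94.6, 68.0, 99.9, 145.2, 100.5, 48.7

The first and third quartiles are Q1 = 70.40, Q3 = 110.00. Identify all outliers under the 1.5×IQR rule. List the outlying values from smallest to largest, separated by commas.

IQR = Q3 − Q1 = 110.00 − 70.40 = 39.60.
Lower fence = Q1 − 1.5·IQR = 70.40 − 59.40 = 11.00.
Upper fence = Q3 + 1.5·IQR = 110.00 + 59.40 = 169.40.
4.6 < 11.00 → outlier.
All remaining values lie within [11.00, 169.40].

4.6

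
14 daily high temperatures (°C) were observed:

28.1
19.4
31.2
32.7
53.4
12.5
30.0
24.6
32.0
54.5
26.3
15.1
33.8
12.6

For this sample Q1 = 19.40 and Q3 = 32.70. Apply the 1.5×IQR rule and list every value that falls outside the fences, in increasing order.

53.4, 54.5

IQR = Q3 − Q1 = 32.70 − 19.40 = 13.30.
Lower fence = Q1 − 1.5·IQR = 19.40 − 19.95 = -0.55.
Upper fence = Q3 + 1.5·IQR = 32.70 + 19.95 = 52.65.
53.4 > 52.65 → outlier.
54.5 > 52.65 → outlier.
All remaining values lie within [-0.55, 52.65].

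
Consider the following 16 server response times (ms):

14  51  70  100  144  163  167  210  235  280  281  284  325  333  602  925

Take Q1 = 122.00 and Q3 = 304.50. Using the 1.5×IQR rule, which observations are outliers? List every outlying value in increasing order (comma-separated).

602, 925

IQR = Q3 − Q1 = 304.50 − 122.00 = 182.50.
Lower fence = Q1 − 1.5·IQR = 122.00 − 273.75 = -151.75.
Upper fence = Q3 + 1.5·IQR = 304.50 + 273.75 = 578.25.
602 > 578.25 → outlier.
925 > 578.25 → outlier.
All remaining values lie within [-151.75, 578.25].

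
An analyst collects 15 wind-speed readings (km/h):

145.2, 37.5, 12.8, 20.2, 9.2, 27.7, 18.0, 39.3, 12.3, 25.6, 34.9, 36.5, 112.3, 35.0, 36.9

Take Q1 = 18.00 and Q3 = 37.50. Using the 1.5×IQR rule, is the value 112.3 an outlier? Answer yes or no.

yes

IQR = Q3 − Q1 = 37.50 − 18.00 = 19.50.
Lower fence = Q1 − 1.5·IQR = 18.00 − 29.25 = -11.25.
Upper fence = Q3 + 1.5·IQR = 37.50 + 29.25 = 66.75.
112.3 lies above the upper fence.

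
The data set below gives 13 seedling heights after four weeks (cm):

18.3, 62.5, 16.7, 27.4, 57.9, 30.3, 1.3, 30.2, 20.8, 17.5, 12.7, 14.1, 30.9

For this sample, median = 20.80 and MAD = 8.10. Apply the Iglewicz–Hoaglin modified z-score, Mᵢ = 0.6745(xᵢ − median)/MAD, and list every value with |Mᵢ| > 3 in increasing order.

|Mᵢ| > 3 ⇔ |xᵢ − 20.80| > 3·8.10/0.6745 = 36.03.
So outliers lie outside [-15.23, 56.83].
57.9: M = 3.09 → outlier.
62.5: M = 3.47 → outlier.

57.9, 62.5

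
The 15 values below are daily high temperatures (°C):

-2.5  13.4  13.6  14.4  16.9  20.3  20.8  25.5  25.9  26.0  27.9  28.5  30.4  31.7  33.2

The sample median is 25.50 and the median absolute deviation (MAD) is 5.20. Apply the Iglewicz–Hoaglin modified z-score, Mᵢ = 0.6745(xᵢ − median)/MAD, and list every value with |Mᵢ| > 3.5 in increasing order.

|Mᵢ| > 3.5 ⇔ |xᵢ − 25.50| > 3.5·5.20/0.6745 = 26.98.
So outliers lie outside [-1.48, 52.48].
-2.5: M = -3.63 → outlier.

-2.5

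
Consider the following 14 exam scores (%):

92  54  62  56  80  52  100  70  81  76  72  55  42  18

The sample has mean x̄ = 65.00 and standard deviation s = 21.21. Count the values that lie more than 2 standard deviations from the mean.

Cutoffs: x̄ ± 2s = [22.58, 107.42].
Outside the cutoffs: 18.

1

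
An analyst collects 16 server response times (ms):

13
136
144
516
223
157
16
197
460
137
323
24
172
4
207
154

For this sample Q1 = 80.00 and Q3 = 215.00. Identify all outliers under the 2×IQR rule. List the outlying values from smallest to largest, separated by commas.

516

IQR = Q3 − Q1 = 215.00 − 80.00 = 135.00.
Lower fence = Q1 − 2·IQR = 80.00 − 270.00 = -190.00.
Upper fence = Q3 + 2·IQR = 215.00 + 270.00 = 485.00.
516 > 485.00 → outlier.
All remaining values lie within [-190.00, 485.00].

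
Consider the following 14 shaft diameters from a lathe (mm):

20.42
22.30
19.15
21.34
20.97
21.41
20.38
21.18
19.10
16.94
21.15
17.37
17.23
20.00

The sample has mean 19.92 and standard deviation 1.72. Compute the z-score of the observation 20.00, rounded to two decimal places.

0.05

z = (20.00 − 19.92) / 1.72 = 0.05.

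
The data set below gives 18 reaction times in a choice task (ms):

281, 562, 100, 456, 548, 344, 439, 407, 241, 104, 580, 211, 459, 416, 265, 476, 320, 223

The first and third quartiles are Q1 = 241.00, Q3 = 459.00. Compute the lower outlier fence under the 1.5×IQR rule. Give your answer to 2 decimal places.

-86.00

IQR = Q3 − Q1 = 459.00 − 241.00 = 218.00.
Lower fence = Q1 − 1.5·IQR = 241.00 − 327.00 = -86.00.
Upper fence = Q3 + 1.5·IQR = 459.00 + 327.00 = 786.00.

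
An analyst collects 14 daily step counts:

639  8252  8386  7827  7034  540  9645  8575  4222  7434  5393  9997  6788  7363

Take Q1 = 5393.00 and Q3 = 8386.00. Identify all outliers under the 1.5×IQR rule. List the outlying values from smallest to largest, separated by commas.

IQR = Q3 − Q1 = 8386.00 − 5393.00 = 2993.00.
Lower fence = Q1 − 1.5·IQR = 5393.00 − 4489.50 = 903.50.
Upper fence = Q3 + 1.5·IQR = 8386.00 + 4489.50 = 12875.50.
540 < 903.50 → outlier.
639 < 903.50 → outlier.
All remaining values lie within [903.50, 12875.50].

540, 639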